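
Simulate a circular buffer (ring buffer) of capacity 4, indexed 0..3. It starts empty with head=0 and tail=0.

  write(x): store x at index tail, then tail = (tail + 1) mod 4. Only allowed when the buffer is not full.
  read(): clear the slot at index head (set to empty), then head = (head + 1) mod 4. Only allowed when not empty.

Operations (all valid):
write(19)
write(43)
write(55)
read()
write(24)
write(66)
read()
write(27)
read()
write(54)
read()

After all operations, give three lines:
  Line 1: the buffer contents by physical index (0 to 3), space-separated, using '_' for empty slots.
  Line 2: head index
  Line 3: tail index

Answer: 66 27 54 _
0
3

Derivation:
write(19): buf=[19 _ _ _], head=0, tail=1, size=1
write(43): buf=[19 43 _ _], head=0, tail=2, size=2
write(55): buf=[19 43 55 _], head=0, tail=3, size=3
read(): buf=[_ 43 55 _], head=1, tail=3, size=2
write(24): buf=[_ 43 55 24], head=1, tail=0, size=3
write(66): buf=[66 43 55 24], head=1, tail=1, size=4
read(): buf=[66 _ 55 24], head=2, tail=1, size=3
write(27): buf=[66 27 55 24], head=2, tail=2, size=4
read(): buf=[66 27 _ 24], head=3, tail=2, size=3
write(54): buf=[66 27 54 24], head=3, tail=3, size=4
read(): buf=[66 27 54 _], head=0, tail=3, size=3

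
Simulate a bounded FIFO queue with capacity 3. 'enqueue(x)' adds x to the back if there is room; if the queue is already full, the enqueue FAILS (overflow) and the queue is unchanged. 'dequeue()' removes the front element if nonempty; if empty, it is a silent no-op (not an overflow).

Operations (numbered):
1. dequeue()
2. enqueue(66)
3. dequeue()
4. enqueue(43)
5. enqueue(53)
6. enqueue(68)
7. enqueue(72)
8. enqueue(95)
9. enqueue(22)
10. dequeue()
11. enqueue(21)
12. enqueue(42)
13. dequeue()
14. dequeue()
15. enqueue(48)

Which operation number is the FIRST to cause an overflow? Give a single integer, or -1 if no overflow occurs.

1. dequeue(): empty, no-op, size=0
2. enqueue(66): size=1
3. dequeue(): size=0
4. enqueue(43): size=1
5. enqueue(53): size=2
6. enqueue(68): size=3
7. enqueue(72): size=3=cap → OVERFLOW (fail)
8. enqueue(95): size=3=cap → OVERFLOW (fail)
9. enqueue(22): size=3=cap → OVERFLOW (fail)
10. dequeue(): size=2
11. enqueue(21): size=3
12. enqueue(42): size=3=cap → OVERFLOW (fail)
13. dequeue(): size=2
14. dequeue(): size=1
15. enqueue(48): size=2

Answer: 7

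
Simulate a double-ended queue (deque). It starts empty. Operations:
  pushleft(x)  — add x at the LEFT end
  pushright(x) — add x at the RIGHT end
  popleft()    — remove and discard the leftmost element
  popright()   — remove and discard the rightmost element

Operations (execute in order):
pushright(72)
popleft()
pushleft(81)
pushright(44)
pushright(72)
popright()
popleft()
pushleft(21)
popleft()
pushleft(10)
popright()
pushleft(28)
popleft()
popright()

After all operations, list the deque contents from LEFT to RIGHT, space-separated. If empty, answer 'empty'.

pushright(72): [72]
popleft(): []
pushleft(81): [81]
pushright(44): [81, 44]
pushright(72): [81, 44, 72]
popright(): [81, 44]
popleft(): [44]
pushleft(21): [21, 44]
popleft(): [44]
pushleft(10): [10, 44]
popright(): [10]
pushleft(28): [28, 10]
popleft(): [10]
popright(): []

Answer: empty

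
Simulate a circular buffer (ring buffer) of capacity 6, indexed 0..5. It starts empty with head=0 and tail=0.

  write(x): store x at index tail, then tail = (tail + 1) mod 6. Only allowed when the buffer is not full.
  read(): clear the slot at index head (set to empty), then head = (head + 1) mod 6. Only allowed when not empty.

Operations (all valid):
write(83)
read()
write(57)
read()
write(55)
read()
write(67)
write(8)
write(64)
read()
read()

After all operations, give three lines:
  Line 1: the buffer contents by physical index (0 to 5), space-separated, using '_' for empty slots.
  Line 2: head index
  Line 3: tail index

Answer: _ _ _ _ _ 64
5
0

Derivation:
write(83): buf=[83 _ _ _ _ _], head=0, tail=1, size=1
read(): buf=[_ _ _ _ _ _], head=1, tail=1, size=0
write(57): buf=[_ 57 _ _ _ _], head=1, tail=2, size=1
read(): buf=[_ _ _ _ _ _], head=2, tail=2, size=0
write(55): buf=[_ _ 55 _ _ _], head=2, tail=3, size=1
read(): buf=[_ _ _ _ _ _], head=3, tail=3, size=0
write(67): buf=[_ _ _ 67 _ _], head=3, tail=4, size=1
write(8): buf=[_ _ _ 67 8 _], head=3, tail=5, size=2
write(64): buf=[_ _ _ 67 8 64], head=3, tail=0, size=3
read(): buf=[_ _ _ _ 8 64], head=4, tail=0, size=2
read(): buf=[_ _ _ _ _ 64], head=5, tail=0, size=1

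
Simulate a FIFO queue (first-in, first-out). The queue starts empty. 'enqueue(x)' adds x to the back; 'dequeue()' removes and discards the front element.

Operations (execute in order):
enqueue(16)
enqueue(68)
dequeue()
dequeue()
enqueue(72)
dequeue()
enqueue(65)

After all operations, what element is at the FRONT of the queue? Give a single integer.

enqueue(16): queue = [16]
enqueue(68): queue = [16, 68]
dequeue(): queue = [68]
dequeue(): queue = []
enqueue(72): queue = [72]
dequeue(): queue = []
enqueue(65): queue = [65]

Answer: 65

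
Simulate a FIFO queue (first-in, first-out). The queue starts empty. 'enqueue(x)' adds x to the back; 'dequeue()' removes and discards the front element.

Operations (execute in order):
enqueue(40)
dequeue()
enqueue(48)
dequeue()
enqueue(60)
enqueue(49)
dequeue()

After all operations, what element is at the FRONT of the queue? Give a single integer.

Answer: 49

Derivation:
enqueue(40): queue = [40]
dequeue(): queue = []
enqueue(48): queue = [48]
dequeue(): queue = []
enqueue(60): queue = [60]
enqueue(49): queue = [60, 49]
dequeue(): queue = [49]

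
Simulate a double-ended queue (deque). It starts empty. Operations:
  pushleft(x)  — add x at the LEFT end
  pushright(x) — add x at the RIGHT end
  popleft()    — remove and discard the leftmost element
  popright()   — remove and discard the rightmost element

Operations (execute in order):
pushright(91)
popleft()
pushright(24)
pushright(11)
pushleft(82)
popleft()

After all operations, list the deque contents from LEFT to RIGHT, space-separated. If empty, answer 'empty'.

pushright(91): [91]
popleft(): []
pushright(24): [24]
pushright(11): [24, 11]
pushleft(82): [82, 24, 11]
popleft(): [24, 11]

Answer: 24 11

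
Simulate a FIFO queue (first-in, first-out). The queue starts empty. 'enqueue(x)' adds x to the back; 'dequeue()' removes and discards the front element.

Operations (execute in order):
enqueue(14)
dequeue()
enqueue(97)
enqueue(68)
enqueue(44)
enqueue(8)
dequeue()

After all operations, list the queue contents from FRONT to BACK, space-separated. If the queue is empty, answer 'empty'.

Answer: 68 44 8

Derivation:
enqueue(14): [14]
dequeue(): []
enqueue(97): [97]
enqueue(68): [97, 68]
enqueue(44): [97, 68, 44]
enqueue(8): [97, 68, 44, 8]
dequeue(): [68, 44, 8]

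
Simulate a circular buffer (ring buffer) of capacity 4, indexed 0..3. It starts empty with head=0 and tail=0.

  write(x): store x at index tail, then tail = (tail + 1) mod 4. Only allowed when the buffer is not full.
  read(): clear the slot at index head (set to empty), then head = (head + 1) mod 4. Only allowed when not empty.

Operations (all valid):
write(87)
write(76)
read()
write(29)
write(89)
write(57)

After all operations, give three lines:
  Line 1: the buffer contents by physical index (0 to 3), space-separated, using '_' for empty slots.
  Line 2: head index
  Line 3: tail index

write(87): buf=[87 _ _ _], head=0, tail=1, size=1
write(76): buf=[87 76 _ _], head=0, tail=2, size=2
read(): buf=[_ 76 _ _], head=1, tail=2, size=1
write(29): buf=[_ 76 29 _], head=1, tail=3, size=2
write(89): buf=[_ 76 29 89], head=1, tail=0, size=3
write(57): buf=[57 76 29 89], head=1, tail=1, size=4

Answer: 57 76 29 89
1
1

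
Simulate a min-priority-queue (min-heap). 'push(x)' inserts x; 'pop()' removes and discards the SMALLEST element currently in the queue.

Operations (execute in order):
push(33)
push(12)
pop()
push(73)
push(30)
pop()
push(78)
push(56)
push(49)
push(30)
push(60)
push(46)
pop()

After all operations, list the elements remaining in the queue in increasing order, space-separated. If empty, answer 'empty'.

Answer: 33 46 49 56 60 73 78

Derivation:
push(33): heap contents = [33]
push(12): heap contents = [12, 33]
pop() → 12: heap contents = [33]
push(73): heap contents = [33, 73]
push(30): heap contents = [30, 33, 73]
pop() → 30: heap contents = [33, 73]
push(78): heap contents = [33, 73, 78]
push(56): heap contents = [33, 56, 73, 78]
push(49): heap contents = [33, 49, 56, 73, 78]
push(30): heap contents = [30, 33, 49, 56, 73, 78]
push(60): heap contents = [30, 33, 49, 56, 60, 73, 78]
push(46): heap contents = [30, 33, 46, 49, 56, 60, 73, 78]
pop() → 30: heap contents = [33, 46, 49, 56, 60, 73, 78]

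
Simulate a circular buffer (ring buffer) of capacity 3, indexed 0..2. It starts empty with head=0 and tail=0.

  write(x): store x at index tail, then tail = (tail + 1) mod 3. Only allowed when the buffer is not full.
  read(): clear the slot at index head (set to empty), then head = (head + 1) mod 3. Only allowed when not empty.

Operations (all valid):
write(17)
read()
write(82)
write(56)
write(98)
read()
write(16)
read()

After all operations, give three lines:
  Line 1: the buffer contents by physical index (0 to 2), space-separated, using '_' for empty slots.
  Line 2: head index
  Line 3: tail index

write(17): buf=[17 _ _], head=0, tail=1, size=1
read(): buf=[_ _ _], head=1, tail=1, size=0
write(82): buf=[_ 82 _], head=1, tail=2, size=1
write(56): buf=[_ 82 56], head=1, tail=0, size=2
write(98): buf=[98 82 56], head=1, tail=1, size=3
read(): buf=[98 _ 56], head=2, tail=1, size=2
write(16): buf=[98 16 56], head=2, tail=2, size=3
read(): buf=[98 16 _], head=0, tail=2, size=2

Answer: 98 16 _
0
2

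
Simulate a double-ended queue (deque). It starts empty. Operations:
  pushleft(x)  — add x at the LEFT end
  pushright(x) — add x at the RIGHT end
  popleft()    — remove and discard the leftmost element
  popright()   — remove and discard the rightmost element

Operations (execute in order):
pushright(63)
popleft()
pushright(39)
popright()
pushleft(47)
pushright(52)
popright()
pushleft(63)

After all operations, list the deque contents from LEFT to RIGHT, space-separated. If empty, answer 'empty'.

Answer: 63 47

Derivation:
pushright(63): [63]
popleft(): []
pushright(39): [39]
popright(): []
pushleft(47): [47]
pushright(52): [47, 52]
popright(): [47]
pushleft(63): [63, 47]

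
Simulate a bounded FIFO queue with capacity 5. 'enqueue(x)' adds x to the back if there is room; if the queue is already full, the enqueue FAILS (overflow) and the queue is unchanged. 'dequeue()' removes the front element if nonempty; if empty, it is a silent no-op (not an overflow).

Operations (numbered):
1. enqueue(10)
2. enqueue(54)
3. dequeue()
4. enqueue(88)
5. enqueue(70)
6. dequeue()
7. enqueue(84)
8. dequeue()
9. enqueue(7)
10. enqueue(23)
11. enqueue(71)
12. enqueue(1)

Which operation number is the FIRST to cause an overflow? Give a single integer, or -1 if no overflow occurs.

Answer: 12

Derivation:
1. enqueue(10): size=1
2. enqueue(54): size=2
3. dequeue(): size=1
4. enqueue(88): size=2
5. enqueue(70): size=3
6. dequeue(): size=2
7. enqueue(84): size=3
8. dequeue(): size=2
9. enqueue(7): size=3
10. enqueue(23): size=4
11. enqueue(71): size=5
12. enqueue(1): size=5=cap → OVERFLOW (fail)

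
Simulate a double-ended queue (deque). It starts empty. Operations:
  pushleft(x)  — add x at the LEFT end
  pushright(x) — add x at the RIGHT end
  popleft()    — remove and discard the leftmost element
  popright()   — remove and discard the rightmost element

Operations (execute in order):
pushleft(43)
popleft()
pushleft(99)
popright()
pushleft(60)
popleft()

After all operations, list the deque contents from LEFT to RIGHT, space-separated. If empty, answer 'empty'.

Answer: empty

Derivation:
pushleft(43): [43]
popleft(): []
pushleft(99): [99]
popright(): []
pushleft(60): [60]
popleft(): []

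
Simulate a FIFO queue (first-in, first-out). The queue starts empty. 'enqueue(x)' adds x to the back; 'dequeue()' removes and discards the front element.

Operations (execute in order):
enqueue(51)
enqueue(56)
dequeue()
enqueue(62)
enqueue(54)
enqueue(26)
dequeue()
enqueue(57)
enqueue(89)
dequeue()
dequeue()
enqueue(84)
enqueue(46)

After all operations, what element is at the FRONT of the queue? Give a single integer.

Answer: 26

Derivation:
enqueue(51): queue = [51]
enqueue(56): queue = [51, 56]
dequeue(): queue = [56]
enqueue(62): queue = [56, 62]
enqueue(54): queue = [56, 62, 54]
enqueue(26): queue = [56, 62, 54, 26]
dequeue(): queue = [62, 54, 26]
enqueue(57): queue = [62, 54, 26, 57]
enqueue(89): queue = [62, 54, 26, 57, 89]
dequeue(): queue = [54, 26, 57, 89]
dequeue(): queue = [26, 57, 89]
enqueue(84): queue = [26, 57, 89, 84]
enqueue(46): queue = [26, 57, 89, 84, 46]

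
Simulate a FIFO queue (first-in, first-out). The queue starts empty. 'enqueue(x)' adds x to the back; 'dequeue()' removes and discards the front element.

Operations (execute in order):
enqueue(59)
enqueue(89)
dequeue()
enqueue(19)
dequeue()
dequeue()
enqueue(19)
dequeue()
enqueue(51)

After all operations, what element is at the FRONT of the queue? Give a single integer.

Answer: 51

Derivation:
enqueue(59): queue = [59]
enqueue(89): queue = [59, 89]
dequeue(): queue = [89]
enqueue(19): queue = [89, 19]
dequeue(): queue = [19]
dequeue(): queue = []
enqueue(19): queue = [19]
dequeue(): queue = []
enqueue(51): queue = [51]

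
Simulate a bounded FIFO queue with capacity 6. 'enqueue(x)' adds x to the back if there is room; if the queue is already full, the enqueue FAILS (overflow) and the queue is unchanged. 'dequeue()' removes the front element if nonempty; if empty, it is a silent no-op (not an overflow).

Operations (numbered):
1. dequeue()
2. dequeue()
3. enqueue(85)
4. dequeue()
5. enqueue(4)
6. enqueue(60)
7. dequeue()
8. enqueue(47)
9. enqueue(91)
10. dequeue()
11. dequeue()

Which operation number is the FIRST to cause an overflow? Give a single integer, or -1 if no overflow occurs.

1. dequeue(): empty, no-op, size=0
2. dequeue(): empty, no-op, size=0
3. enqueue(85): size=1
4. dequeue(): size=0
5. enqueue(4): size=1
6. enqueue(60): size=2
7. dequeue(): size=1
8. enqueue(47): size=2
9. enqueue(91): size=3
10. dequeue(): size=2
11. dequeue(): size=1

Answer: -1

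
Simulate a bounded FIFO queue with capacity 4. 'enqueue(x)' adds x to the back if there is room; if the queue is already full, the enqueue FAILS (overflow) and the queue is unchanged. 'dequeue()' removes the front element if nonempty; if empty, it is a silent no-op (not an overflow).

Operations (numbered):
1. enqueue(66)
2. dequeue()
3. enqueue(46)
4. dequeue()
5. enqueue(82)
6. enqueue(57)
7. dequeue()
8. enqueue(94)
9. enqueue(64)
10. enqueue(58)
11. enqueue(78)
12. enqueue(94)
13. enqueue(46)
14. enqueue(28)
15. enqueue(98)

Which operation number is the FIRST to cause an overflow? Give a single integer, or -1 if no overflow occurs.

Answer: 11

Derivation:
1. enqueue(66): size=1
2. dequeue(): size=0
3. enqueue(46): size=1
4. dequeue(): size=0
5. enqueue(82): size=1
6. enqueue(57): size=2
7. dequeue(): size=1
8. enqueue(94): size=2
9. enqueue(64): size=3
10. enqueue(58): size=4
11. enqueue(78): size=4=cap → OVERFLOW (fail)
12. enqueue(94): size=4=cap → OVERFLOW (fail)
13. enqueue(46): size=4=cap → OVERFLOW (fail)
14. enqueue(28): size=4=cap → OVERFLOW (fail)
15. enqueue(98): size=4=cap → OVERFLOW (fail)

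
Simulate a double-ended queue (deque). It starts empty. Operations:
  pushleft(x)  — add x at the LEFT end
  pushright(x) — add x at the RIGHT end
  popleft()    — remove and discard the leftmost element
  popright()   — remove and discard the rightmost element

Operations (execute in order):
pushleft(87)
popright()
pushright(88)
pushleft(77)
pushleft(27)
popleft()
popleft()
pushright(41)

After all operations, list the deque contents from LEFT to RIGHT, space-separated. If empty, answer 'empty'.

Answer: 88 41

Derivation:
pushleft(87): [87]
popright(): []
pushright(88): [88]
pushleft(77): [77, 88]
pushleft(27): [27, 77, 88]
popleft(): [77, 88]
popleft(): [88]
pushright(41): [88, 41]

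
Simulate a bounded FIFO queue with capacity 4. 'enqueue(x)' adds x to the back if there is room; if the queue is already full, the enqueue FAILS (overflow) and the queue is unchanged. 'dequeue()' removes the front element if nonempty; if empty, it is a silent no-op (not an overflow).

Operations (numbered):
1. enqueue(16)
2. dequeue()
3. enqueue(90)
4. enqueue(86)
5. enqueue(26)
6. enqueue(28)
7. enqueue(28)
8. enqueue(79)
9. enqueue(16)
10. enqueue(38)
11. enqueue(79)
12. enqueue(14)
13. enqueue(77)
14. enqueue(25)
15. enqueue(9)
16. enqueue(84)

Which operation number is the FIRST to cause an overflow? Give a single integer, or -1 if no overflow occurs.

Answer: 7

Derivation:
1. enqueue(16): size=1
2. dequeue(): size=0
3. enqueue(90): size=1
4. enqueue(86): size=2
5. enqueue(26): size=3
6. enqueue(28): size=4
7. enqueue(28): size=4=cap → OVERFLOW (fail)
8. enqueue(79): size=4=cap → OVERFLOW (fail)
9. enqueue(16): size=4=cap → OVERFLOW (fail)
10. enqueue(38): size=4=cap → OVERFLOW (fail)
11. enqueue(79): size=4=cap → OVERFLOW (fail)
12. enqueue(14): size=4=cap → OVERFLOW (fail)
13. enqueue(77): size=4=cap → OVERFLOW (fail)
14. enqueue(25): size=4=cap → OVERFLOW (fail)
15. enqueue(9): size=4=cap → OVERFLOW (fail)
16. enqueue(84): size=4=cap → OVERFLOW (fail)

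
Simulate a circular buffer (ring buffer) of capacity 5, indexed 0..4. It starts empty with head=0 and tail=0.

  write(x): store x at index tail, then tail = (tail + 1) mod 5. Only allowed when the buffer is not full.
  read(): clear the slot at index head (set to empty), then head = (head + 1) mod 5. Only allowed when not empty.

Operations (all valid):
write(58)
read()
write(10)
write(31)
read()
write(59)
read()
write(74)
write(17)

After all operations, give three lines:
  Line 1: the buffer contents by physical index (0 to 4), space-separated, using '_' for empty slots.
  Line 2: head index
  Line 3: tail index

Answer: 17 _ _ 59 74
3
1

Derivation:
write(58): buf=[58 _ _ _ _], head=0, tail=1, size=1
read(): buf=[_ _ _ _ _], head=1, tail=1, size=0
write(10): buf=[_ 10 _ _ _], head=1, tail=2, size=1
write(31): buf=[_ 10 31 _ _], head=1, tail=3, size=2
read(): buf=[_ _ 31 _ _], head=2, tail=3, size=1
write(59): buf=[_ _ 31 59 _], head=2, tail=4, size=2
read(): buf=[_ _ _ 59 _], head=3, tail=4, size=1
write(74): buf=[_ _ _ 59 74], head=3, tail=0, size=2
write(17): buf=[17 _ _ 59 74], head=3, tail=1, size=3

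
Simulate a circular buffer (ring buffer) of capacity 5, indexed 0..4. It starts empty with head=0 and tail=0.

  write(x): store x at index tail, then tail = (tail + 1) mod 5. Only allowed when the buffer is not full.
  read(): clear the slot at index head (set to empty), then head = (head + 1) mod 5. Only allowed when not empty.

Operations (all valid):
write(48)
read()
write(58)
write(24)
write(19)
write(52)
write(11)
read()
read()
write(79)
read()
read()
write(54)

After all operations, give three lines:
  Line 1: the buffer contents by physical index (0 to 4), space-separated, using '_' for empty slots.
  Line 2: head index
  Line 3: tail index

write(48): buf=[48 _ _ _ _], head=0, tail=1, size=1
read(): buf=[_ _ _ _ _], head=1, tail=1, size=0
write(58): buf=[_ 58 _ _ _], head=1, tail=2, size=1
write(24): buf=[_ 58 24 _ _], head=1, tail=3, size=2
write(19): buf=[_ 58 24 19 _], head=1, tail=4, size=3
write(52): buf=[_ 58 24 19 52], head=1, tail=0, size=4
write(11): buf=[11 58 24 19 52], head=1, tail=1, size=5
read(): buf=[11 _ 24 19 52], head=2, tail=1, size=4
read(): buf=[11 _ _ 19 52], head=3, tail=1, size=3
write(79): buf=[11 79 _ 19 52], head=3, tail=2, size=4
read(): buf=[11 79 _ _ 52], head=4, tail=2, size=3
read(): buf=[11 79 _ _ _], head=0, tail=2, size=2
write(54): buf=[11 79 54 _ _], head=0, tail=3, size=3

Answer: 11 79 54 _ _
0
3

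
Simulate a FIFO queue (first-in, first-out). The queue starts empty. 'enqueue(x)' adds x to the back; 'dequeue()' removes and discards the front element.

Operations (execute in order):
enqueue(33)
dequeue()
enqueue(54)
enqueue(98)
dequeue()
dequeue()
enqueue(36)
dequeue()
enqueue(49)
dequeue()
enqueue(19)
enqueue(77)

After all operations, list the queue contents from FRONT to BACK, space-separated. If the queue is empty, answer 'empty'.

Answer: 19 77

Derivation:
enqueue(33): [33]
dequeue(): []
enqueue(54): [54]
enqueue(98): [54, 98]
dequeue(): [98]
dequeue(): []
enqueue(36): [36]
dequeue(): []
enqueue(49): [49]
dequeue(): []
enqueue(19): [19]
enqueue(77): [19, 77]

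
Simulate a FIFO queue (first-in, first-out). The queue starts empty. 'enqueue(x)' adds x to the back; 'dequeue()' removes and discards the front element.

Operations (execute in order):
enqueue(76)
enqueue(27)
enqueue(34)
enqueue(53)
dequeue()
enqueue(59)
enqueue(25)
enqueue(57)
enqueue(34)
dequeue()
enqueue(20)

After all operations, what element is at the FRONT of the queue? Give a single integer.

enqueue(76): queue = [76]
enqueue(27): queue = [76, 27]
enqueue(34): queue = [76, 27, 34]
enqueue(53): queue = [76, 27, 34, 53]
dequeue(): queue = [27, 34, 53]
enqueue(59): queue = [27, 34, 53, 59]
enqueue(25): queue = [27, 34, 53, 59, 25]
enqueue(57): queue = [27, 34, 53, 59, 25, 57]
enqueue(34): queue = [27, 34, 53, 59, 25, 57, 34]
dequeue(): queue = [34, 53, 59, 25, 57, 34]
enqueue(20): queue = [34, 53, 59, 25, 57, 34, 20]

Answer: 34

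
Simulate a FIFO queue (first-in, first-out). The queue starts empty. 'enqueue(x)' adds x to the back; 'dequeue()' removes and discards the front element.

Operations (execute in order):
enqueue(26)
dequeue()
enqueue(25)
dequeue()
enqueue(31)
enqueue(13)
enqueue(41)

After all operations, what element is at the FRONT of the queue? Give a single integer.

enqueue(26): queue = [26]
dequeue(): queue = []
enqueue(25): queue = [25]
dequeue(): queue = []
enqueue(31): queue = [31]
enqueue(13): queue = [31, 13]
enqueue(41): queue = [31, 13, 41]

Answer: 31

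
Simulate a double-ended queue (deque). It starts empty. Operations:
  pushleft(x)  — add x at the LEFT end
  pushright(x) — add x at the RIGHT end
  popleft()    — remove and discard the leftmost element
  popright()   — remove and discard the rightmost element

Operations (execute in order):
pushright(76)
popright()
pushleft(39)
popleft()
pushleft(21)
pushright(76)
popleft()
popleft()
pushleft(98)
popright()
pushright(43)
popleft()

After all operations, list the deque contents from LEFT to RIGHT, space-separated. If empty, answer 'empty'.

Answer: empty

Derivation:
pushright(76): [76]
popright(): []
pushleft(39): [39]
popleft(): []
pushleft(21): [21]
pushright(76): [21, 76]
popleft(): [76]
popleft(): []
pushleft(98): [98]
popright(): []
pushright(43): [43]
popleft(): []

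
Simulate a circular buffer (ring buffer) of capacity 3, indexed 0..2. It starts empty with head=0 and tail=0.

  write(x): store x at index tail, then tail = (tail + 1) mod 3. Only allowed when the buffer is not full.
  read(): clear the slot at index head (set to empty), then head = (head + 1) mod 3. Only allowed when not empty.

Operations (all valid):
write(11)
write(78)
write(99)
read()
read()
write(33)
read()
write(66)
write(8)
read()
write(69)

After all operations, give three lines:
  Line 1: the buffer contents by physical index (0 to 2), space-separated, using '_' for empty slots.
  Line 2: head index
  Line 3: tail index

Answer: 69 66 8
1
1

Derivation:
write(11): buf=[11 _ _], head=0, tail=1, size=1
write(78): buf=[11 78 _], head=0, tail=2, size=2
write(99): buf=[11 78 99], head=0, tail=0, size=3
read(): buf=[_ 78 99], head=1, tail=0, size=2
read(): buf=[_ _ 99], head=2, tail=0, size=1
write(33): buf=[33 _ 99], head=2, tail=1, size=2
read(): buf=[33 _ _], head=0, tail=1, size=1
write(66): buf=[33 66 _], head=0, tail=2, size=2
write(8): buf=[33 66 8], head=0, tail=0, size=3
read(): buf=[_ 66 8], head=1, tail=0, size=2
write(69): buf=[69 66 8], head=1, tail=1, size=3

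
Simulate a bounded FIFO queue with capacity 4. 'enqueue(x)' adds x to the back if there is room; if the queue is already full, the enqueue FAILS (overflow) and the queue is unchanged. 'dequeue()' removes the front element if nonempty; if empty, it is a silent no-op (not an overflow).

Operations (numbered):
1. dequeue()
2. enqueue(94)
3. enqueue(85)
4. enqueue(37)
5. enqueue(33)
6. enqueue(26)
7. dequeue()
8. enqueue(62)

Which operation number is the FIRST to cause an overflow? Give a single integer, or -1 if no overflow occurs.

Answer: 6

Derivation:
1. dequeue(): empty, no-op, size=0
2. enqueue(94): size=1
3. enqueue(85): size=2
4. enqueue(37): size=3
5. enqueue(33): size=4
6. enqueue(26): size=4=cap → OVERFLOW (fail)
7. dequeue(): size=3
8. enqueue(62): size=4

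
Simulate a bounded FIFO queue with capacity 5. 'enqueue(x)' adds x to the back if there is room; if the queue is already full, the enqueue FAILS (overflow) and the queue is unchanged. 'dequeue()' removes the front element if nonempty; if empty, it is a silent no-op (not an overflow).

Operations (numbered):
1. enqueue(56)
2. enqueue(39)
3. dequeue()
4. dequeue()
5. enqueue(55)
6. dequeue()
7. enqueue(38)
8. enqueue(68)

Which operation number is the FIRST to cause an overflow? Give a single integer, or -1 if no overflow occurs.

Answer: -1

Derivation:
1. enqueue(56): size=1
2. enqueue(39): size=2
3. dequeue(): size=1
4. dequeue(): size=0
5. enqueue(55): size=1
6. dequeue(): size=0
7. enqueue(38): size=1
8. enqueue(68): size=2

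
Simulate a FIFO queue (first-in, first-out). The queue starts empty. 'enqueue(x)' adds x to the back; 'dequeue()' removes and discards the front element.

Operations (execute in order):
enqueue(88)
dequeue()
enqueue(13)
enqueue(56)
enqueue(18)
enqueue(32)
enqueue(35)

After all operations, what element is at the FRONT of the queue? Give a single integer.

enqueue(88): queue = [88]
dequeue(): queue = []
enqueue(13): queue = [13]
enqueue(56): queue = [13, 56]
enqueue(18): queue = [13, 56, 18]
enqueue(32): queue = [13, 56, 18, 32]
enqueue(35): queue = [13, 56, 18, 32, 35]

Answer: 13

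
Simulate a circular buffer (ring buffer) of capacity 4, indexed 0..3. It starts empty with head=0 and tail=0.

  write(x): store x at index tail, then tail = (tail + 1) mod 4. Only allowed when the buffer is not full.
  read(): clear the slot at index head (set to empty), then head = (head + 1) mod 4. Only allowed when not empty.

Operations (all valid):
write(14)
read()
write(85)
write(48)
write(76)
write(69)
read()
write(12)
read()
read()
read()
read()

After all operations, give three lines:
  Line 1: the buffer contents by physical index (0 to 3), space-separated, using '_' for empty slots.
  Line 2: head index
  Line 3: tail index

write(14): buf=[14 _ _ _], head=0, tail=1, size=1
read(): buf=[_ _ _ _], head=1, tail=1, size=0
write(85): buf=[_ 85 _ _], head=1, tail=2, size=1
write(48): buf=[_ 85 48 _], head=1, tail=3, size=2
write(76): buf=[_ 85 48 76], head=1, tail=0, size=3
write(69): buf=[69 85 48 76], head=1, tail=1, size=4
read(): buf=[69 _ 48 76], head=2, tail=1, size=3
write(12): buf=[69 12 48 76], head=2, tail=2, size=4
read(): buf=[69 12 _ 76], head=3, tail=2, size=3
read(): buf=[69 12 _ _], head=0, tail=2, size=2
read(): buf=[_ 12 _ _], head=1, tail=2, size=1
read(): buf=[_ _ _ _], head=2, tail=2, size=0

Answer: _ _ _ _
2
2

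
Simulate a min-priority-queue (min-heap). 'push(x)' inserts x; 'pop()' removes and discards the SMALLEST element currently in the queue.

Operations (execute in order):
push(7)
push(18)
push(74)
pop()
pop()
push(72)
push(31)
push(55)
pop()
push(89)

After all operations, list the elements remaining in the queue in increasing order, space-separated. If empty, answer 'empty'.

Answer: 55 72 74 89

Derivation:
push(7): heap contents = [7]
push(18): heap contents = [7, 18]
push(74): heap contents = [7, 18, 74]
pop() → 7: heap contents = [18, 74]
pop() → 18: heap contents = [74]
push(72): heap contents = [72, 74]
push(31): heap contents = [31, 72, 74]
push(55): heap contents = [31, 55, 72, 74]
pop() → 31: heap contents = [55, 72, 74]
push(89): heap contents = [55, 72, 74, 89]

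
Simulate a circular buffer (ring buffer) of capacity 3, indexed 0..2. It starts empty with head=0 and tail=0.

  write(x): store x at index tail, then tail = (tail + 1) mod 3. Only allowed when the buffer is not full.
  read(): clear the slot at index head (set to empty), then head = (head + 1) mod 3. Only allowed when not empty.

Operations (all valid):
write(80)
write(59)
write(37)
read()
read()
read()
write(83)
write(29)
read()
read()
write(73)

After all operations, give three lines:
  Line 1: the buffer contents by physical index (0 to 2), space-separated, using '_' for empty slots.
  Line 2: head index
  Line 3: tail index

write(80): buf=[80 _ _], head=0, tail=1, size=1
write(59): buf=[80 59 _], head=0, tail=2, size=2
write(37): buf=[80 59 37], head=0, tail=0, size=3
read(): buf=[_ 59 37], head=1, tail=0, size=2
read(): buf=[_ _ 37], head=2, tail=0, size=1
read(): buf=[_ _ _], head=0, tail=0, size=0
write(83): buf=[83 _ _], head=0, tail=1, size=1
write(29): buf=[83 29 _], head=0, tail=2, size=2
read(): buf=[_ 29 _], head=1, tail=2, size=1
read(): buf=[_ _ _], head=2, tail=2, size=0
write(73): buf=[_ _ 73], head=2, tail=0, size=1

Answer: _ _ 73
2
0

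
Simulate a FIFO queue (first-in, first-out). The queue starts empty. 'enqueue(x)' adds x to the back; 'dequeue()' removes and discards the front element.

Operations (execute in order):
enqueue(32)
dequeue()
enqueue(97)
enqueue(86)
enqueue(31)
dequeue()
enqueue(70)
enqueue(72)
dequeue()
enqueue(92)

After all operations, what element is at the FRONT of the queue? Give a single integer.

Answer: 31

Derivation:
enqueue(32): queue = [32]
dequeue(): queue = []
enqueue(97): queue = [97]
enqueue(86): queue = [97, 86]
enqueue(31): queue = [97, 86, 31]
dequeue(): queue = [86, 31]
enqueue(70): queue = [86, 31, 70]
enqueue(72): queue = [86, 31, 70, 72]
dequeue(): queue = [31, 70, 72]
enqueue(92): queue = [31, 70, 72, 92]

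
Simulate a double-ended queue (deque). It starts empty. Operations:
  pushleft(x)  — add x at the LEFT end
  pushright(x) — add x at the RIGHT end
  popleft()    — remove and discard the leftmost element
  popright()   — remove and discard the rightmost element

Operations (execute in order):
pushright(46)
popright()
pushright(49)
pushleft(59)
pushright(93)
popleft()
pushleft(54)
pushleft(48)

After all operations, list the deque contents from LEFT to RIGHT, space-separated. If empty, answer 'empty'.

pushright(46): [46]
popright(): []
pushright(49): [49]
pushleft(59): [59, 49]
pushright(93): [59, 49, 93]
popleft(): [49, 93]
pushleft(54): [54, 49, 93]
pushleft(48): [48, 54, 49, 93]

Answer: 48 54 49 93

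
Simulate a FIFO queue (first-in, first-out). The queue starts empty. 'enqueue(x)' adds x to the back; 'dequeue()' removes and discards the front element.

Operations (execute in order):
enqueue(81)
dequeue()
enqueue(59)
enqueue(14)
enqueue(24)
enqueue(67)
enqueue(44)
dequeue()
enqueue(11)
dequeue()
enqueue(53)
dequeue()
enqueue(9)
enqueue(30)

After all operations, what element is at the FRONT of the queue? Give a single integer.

Answer: 67

Derivation:
enqueue(81): queue = [81]
dequeue(): queue = []
enqueue(59): queue = [59]
enqueue(14): queue = [59, 14]
enqueue(24): queue = [59, 14, 24]
enqueue(67): queue = [59, 14, 24, 67]
enqueue(44): queue = [59, 14, 24, 67, 44]
dequeue(): queue = [14, 24, 67, 44]
enqueue(11): queue = [14, 24, 67, 44, 11]
dequeue(): queue = [24, 67, 44, 11]
enqueue(53): queue = [24, 67, 44, 11, 53]
dequeue(): queue = [67, 44, 11, 53]
enqueue(9): queue = [67, 44, 11, 53, 9]
enqueue(30): queue = [67, 44, 11, 53, 9, 30]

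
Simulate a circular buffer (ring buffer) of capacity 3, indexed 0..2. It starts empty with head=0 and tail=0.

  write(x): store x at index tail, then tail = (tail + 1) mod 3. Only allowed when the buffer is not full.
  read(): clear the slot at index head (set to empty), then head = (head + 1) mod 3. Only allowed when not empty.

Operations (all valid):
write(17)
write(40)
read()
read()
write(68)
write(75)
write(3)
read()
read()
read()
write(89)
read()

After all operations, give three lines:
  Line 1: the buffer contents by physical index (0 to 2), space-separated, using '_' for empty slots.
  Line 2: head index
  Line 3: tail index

Answer: _ _ _
0
0

Derivation:
write(17): buf=[17 _ _], head=0, tail=1, size=1
write(40): buf=[17 40 _], head=0, tail=2, size=2
read(): buf=[_ 40 _], head=1, tail=2, size=1
read(): buf=[_ _ _], head=2, tail=2, size=0
write(68): buf=[_ _ 68], head=2, tail=0, size=1
write(75): buf=[75 _ 68], head=2, tail=1, size=2
write(3): buf=[75 3 68], head=2, tail=2, size=3
read(): buf=[75 3 _], head=0, tail=2, size=2
read(): buf=[_ 3 _], head=1, tail=2, size=1
read(): buf=[_ _ _], head=2, tail=2, size=0
write(89): buf=[_ _ 89], head=2, tail=0, size=1
read(): buf=[_ _ _], head=0, tail=0, size=0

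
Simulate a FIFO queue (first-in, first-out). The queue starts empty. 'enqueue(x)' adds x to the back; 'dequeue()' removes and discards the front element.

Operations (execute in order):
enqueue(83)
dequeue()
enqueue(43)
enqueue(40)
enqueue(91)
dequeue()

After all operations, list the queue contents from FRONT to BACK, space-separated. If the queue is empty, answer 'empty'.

enqueue(83): [83]
dequeue(): []
enqueue(43): [43]
enqueue(40): [43, 40]
enqueue(91): [43, 40, 91]
dequeue(): [40, 91]

Answer: 40 91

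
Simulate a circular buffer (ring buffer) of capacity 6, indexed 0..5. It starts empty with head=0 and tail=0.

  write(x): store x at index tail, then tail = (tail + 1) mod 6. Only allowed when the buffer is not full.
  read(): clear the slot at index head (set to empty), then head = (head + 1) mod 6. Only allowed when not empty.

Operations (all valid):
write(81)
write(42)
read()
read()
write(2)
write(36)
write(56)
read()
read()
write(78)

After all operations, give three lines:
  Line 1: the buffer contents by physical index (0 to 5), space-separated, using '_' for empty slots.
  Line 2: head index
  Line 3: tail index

Answer: _ _ _ _ 56 78
4
0

Derivation:
write(81): buf=[81 _ _ _ _ _], head=0, tail=1, size=1
write(42): buf=[81 42 _ _ _ _], head=0, tail=2, size=2
read(): buf=[_ 42 _ _ _ _], head=1, tail=2, size=1
read(): buf=[_ _ _ _ _ _], head=2, tail=2, size=0
write(2): buf=[_ _ 2 _ _ _], head=2, tail=3, size=1
write(36): buf=[_ _ 2 36 _ _], head=2, tail=4, size=2
write(56): buf=[_ _ 2 36 56 _], head=2, tail=5, size=3
read(): buf=[_ _ _ 36 56 _], head=3, tail=5, size=2
read(): buf=[_ _ _ _ 56 _], head=4, tail=5, size=1
write(78): buf=[_ _ _ _ 56 78], head=4, tail=0, size=2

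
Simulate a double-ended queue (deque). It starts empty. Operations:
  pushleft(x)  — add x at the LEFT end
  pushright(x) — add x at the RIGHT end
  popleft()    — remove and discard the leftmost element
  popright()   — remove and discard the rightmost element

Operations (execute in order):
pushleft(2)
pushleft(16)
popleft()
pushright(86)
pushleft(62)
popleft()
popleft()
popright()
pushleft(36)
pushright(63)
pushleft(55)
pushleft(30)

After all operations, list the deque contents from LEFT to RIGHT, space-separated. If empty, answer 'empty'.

pushleft(2): [2]
pushleft(16): [16, 2]
popleft(): [2]
pushright(86): [2, 86]
pushleft(62): [62, 2, 86]
popleft(): [2, 86]
popleft(): [86]
popright(): []
pushleft(36): [36]
pushright(63): [36, 63]
pushleft(55): [55, 36, 63]
pushleft(30): [30, 55, 36, 63]

Answer: 30 55 36 63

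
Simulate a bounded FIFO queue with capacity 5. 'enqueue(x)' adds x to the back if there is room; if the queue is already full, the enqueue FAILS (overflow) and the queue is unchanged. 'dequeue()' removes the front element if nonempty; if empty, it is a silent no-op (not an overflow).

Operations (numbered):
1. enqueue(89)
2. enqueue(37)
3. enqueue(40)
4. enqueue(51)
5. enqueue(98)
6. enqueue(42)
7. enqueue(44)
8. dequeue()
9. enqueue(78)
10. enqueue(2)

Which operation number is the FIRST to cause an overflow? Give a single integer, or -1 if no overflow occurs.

1. enqueue(89): size=1
2. enqueue(37): size=2
3. enqueue(40): size=3
4. enqueue(51): size=4
5. enqueue(98): size=5
6. enqueue(42): size=5=cap → OVERFLOW (fail)
7. enqueue(44): size=5=cap → OVERFLOW (fail)
8. dequeue(): size=4
9. enqueue(78): size=5
10. enqueue(2): size=5=cap → OVERFLOW (fail)

Answer: 6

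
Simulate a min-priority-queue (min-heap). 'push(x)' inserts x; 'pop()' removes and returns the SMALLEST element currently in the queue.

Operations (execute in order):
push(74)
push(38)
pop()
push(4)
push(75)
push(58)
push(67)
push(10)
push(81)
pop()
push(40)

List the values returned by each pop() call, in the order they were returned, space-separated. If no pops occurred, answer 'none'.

Answer: 38 4

Derivation:
push(74): heap contents = [74]
push(38): heap contents = [38, 74]
pop() → 38: heap contents = [74]
push(4): heap contents = [4, 74]
push(75): heap contents = [4, 74, 75]
push(58): heap contents = [4, 58, 74, 75]
push(67): heap contents = [4, 58, 67, 74, 75]
push(10): heap contents = [4, 10, 58, 67, 74, 75]
push(81): heap contents = [4, 10, 58, 67, 74, 75, 81]
pop() → 4: heap contents = [10, 58, 67, 74, 75, 81]
push(40): heap contents = [10, 40, 58, 67, 74, 75, 81]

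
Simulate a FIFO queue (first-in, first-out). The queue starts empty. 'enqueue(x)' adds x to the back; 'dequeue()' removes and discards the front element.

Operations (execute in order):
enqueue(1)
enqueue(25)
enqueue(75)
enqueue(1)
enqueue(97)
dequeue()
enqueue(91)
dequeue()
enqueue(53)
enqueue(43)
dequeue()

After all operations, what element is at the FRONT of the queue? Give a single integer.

enqueue(1): queue = [1]
enqueue(25): queue = [1, 25]
enqueue(75): queue = [1, 25, 75]
enqueue(1): queue = [1, 25, 75, 1]
enqueue(97): queue = [1, 25, 75, 1, 97]
dequeue(): queue = [25, 75, 1, 97]
enqueue(91): queue = [25, 75, 1, 97, 91]
dequeue(): queue = [75, 1, 97, 91]
enqueue(53): queue = [75, 1, 97, 91, 53]
enqueue(43): queue = [75, 1, 97, 91, 53, 43]
dequeue(): queue = [1, 97, 91, 53, 43]

Answer: 1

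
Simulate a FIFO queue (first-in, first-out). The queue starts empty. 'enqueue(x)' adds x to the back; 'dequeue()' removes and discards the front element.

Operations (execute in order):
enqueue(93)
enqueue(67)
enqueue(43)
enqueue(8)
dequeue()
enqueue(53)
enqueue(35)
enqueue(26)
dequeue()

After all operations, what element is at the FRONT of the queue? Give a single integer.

enqueue(93): queue = [93]
enqueue(67): queue = [93, 67]
enqueue(43): queue = [93, 67, 43]
enqueue(8): queue = [93, 67, 43, 8]
dequeue(): queue = [67, 43, 8]
enqueue(53): queue = [67, 43, 8, 53]
enqueue(35): queue = [67, 43, 8, 53, 35]
enqueue(26): queue = [67, 43, 8, 53, 35, 26]
dequeue(): queue = [43, 8, 53, 35, 26]

Answer: 43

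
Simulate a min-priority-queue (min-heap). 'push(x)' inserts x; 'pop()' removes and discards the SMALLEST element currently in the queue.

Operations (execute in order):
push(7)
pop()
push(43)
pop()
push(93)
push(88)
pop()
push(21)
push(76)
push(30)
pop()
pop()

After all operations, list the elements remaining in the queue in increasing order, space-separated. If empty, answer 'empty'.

push(7): heap contents = [7]
pop() → 7: heap contents = []
push(43): heap contents = [43]
pop() → 43: heap contents = []
push(93): heap contents = [93]
push(88): heap contents = [88, 93]
pop() → 88: heap contents = [93]
push(21): heap contents = [21, 93]
push(76): heap contents = [21, 76, 93]
push(30): heap contents = [21, 30, 76, 93]
pop() → 21: heap contents = [30, 76, 93]
pop() → 30: heap contents = [76, 93]

Answer: 76 93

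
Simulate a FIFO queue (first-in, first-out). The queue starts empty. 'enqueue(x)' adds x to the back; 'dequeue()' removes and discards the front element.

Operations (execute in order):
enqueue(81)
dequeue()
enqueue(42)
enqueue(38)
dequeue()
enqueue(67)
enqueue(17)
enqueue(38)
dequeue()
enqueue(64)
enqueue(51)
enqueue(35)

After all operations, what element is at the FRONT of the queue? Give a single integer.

Answer: 67

Derivation:
enqueue(81): queue = [81]
dequeue(): queue = []
enqueue(42): queue = [42]
enqueue(38): queue = [42, 38]
dequeue(): queue = [38]
enqueue(67): queue = [38, 67]
enqueue(17): queue = [38, 67, 17]
enqueue(38): queue = [38, 67, 17, 38]
dequeue(): queue = [67, 17, 38]
enqueue(64): queue = [67, 17, 38, 64]
enqueue(51): queue = [67, 17, 38, 64, 51]
enqueue(35): queue = [67, 17, 38, 64, 51, 35]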